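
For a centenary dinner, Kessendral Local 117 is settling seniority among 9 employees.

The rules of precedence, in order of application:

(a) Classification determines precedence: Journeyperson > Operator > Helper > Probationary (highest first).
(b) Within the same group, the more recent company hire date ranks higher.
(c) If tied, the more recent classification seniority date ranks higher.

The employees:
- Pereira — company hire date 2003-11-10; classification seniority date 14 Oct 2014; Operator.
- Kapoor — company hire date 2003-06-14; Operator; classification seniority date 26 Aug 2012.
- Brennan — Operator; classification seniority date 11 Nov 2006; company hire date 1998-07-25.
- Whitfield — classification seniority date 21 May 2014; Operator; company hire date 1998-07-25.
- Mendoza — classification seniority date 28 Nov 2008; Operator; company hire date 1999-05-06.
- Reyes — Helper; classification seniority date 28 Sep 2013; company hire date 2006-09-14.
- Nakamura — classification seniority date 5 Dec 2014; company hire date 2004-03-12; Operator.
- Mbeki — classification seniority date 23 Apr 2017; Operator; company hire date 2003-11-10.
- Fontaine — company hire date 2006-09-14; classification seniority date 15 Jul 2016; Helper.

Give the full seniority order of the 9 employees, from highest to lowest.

By classification: Nakamura, Mbeki, Pereira, Kapoor, Mendoza, Whitfield and Brennan (Operator); then Fontaine and Reyes (Helper).
Among Nakamura, Mbeki, Pereira, Kapoor, Mendoza, Whitfield and Brennan, by company hire date (later first): Nakamura (2004-03-12) before Mbeki and Pereira (2003-11-10) before Kapoor (2003-06-14) before Mendoza (1999-05-06) before Whitfield and Brennan (1998-07-25).
Among Mbeki and Pereira, by classification seniority date (later first): Mbeki (23 Apr 2017) before Pereira (14 Oct 2014).
Among Whitfield and Brennan, by classification seniority date (later first): Whitfield (21 May 2014) before Brennan (11 Nov 2006).
Fontaine and Reyes both have company hire date 2006-09-14, so the next rule applies.
Among Fontaine and Reyes, by classification seniority date (later first): Fontaine (15 Jul 2016) before Reyes (28 Sep 2013).
Full order: Nakamura, Mbeki, Pereira, Kapoor, Mendoza, Whitfield, Brennan, Fontaine, Reyes.

Nakamura, Mbeki, Pereira, Kapoor, Mendoza, Whitfield, Brennan, Fontaine, Reyes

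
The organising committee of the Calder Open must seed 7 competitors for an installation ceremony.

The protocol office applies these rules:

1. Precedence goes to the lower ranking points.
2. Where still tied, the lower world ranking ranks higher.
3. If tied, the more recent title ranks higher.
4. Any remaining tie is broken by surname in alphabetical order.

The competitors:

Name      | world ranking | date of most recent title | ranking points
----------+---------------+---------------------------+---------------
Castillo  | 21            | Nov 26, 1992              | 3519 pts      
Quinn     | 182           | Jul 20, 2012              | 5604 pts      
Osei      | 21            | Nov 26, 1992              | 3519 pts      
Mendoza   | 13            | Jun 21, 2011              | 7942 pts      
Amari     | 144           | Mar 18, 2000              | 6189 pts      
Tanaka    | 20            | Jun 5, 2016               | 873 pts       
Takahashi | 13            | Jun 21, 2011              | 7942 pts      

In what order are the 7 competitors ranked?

By ranking points (lower first): Tanaka (873 pts); then Castillo and Osei (both 3519 pts); then Quinn (5604 pts); then Amari (6189 pts); then Mendoza and Takahashi (both 7942 pts).
Castillo and Osei both have world ranking 21, so the next rule applies.
Castillo and Osei both have date of most recent title Nov 26, 1992, so the next rule applies.
Among Castillo and Osei, alphabetically by surname: Castillo before Osei.
Mendoza and Takahashi both have world ranking 13, so the next rule applies.
Mendoza and Takahashi both have date of most recent title Jun 21, 2011, so the next rule applies.
Among Mendoza and Takahashi, alphabetically by surname: Mendoza before Takahashi.
Full order: Tanaka, Castillo, Osei, Quinn, Amari, Mendoza, Takahashi.

Tanaka, Castillo, Osei, Quinn, Amari, Mendoza, Takahashi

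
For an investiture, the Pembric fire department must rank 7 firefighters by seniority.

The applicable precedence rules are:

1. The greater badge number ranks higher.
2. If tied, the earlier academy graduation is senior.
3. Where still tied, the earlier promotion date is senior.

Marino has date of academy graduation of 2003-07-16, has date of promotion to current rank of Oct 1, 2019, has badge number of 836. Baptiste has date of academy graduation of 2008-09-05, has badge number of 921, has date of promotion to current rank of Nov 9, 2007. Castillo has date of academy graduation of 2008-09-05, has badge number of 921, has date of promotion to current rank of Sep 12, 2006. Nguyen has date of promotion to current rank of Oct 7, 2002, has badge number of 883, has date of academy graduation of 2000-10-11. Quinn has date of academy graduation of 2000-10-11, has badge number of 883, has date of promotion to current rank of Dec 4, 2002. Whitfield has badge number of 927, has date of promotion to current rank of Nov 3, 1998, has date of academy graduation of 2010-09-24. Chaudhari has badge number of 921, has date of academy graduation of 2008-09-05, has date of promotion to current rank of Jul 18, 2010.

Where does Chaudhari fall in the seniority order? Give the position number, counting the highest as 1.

4

By badge number (higher first): Whitfield (927); then Castillo, Baptiste and Chaudhari (each 921); then Nguyen and Quinn (both 883); then Marino (836).
Castillo, Baptiste and Chaudhari all have date of academy graduation 2008-09-05, so the next rule applies.
Among Castillo, Baptiste and Chaudhari, by date of promotion to current rank (earlier first): Castillo (Sep 12, 2006) before Baptiste (Nov 9, 2007) before Chaudhari (Jul 18, 2010).
Nguyen and Quinn both have date of academy graduation 2000-10-11, so the next rule applies.
Among Nguyen and Quinn, by date of promotion to current rank (earlier first): Nguyen (Oct 7, 2002) before Quinn (Dec 4, 2002).
Order: Whitfield, Castillo, Baptiste, Chaudhari, Nguyen, Quinn, Marino. So position 4.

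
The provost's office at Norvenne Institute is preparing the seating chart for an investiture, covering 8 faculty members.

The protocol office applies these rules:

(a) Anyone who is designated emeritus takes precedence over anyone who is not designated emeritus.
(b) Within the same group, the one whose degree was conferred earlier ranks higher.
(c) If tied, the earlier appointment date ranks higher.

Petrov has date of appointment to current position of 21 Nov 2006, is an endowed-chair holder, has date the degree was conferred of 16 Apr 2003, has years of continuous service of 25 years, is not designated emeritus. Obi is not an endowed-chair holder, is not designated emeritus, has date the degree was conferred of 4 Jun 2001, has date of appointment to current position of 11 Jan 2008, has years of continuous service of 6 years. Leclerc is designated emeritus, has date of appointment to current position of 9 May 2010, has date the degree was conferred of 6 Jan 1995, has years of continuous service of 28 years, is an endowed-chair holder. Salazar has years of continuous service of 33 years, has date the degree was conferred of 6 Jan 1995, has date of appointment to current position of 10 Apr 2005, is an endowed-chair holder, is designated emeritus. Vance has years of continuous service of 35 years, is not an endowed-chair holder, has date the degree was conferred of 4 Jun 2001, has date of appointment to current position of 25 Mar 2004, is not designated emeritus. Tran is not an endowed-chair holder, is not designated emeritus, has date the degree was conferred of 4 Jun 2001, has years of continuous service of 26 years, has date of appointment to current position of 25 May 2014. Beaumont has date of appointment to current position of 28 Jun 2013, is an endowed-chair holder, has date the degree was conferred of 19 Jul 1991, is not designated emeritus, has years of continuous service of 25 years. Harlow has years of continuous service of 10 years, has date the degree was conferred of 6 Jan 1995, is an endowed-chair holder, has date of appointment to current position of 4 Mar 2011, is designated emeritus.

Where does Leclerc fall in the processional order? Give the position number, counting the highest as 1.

By the first rule: Salazar, Leclerc and Harlow (each designated emeritus); then Beaumont, Vance, Obi, Tran and Petrov (each not designated emeritus).
Salazar, Leclerc and Harlow all have date the degree was conferred 6 Jan 1995, so the next rule applies.
Among Salazar, Leclerc and Harlow, by date of appointment to current position (earlier first): Salazar (10 Apr 2005) before Leclerc (9 May 2010) before Harlow (4 Mar 2011).
Among Beaumont, Vance, Obi, Tran and Petrov, by date the degree was conferred (earlier first): Beaumont (19 Jul 1991) before Vance, Obi and Tran (4 Jun 2001) before Petrov (16 Apr 2003).
Among Vance, Obi and Tran, by date of appointment to current position (earlier first): Vance (25 Mar 2004) before Obi (11 Jan 2008) before Tran (25 May 2014).
Order: Salazar, Leclerc, Harlow, Beaumont, Vance, Obi, Tran, Petrov. So position 2.

2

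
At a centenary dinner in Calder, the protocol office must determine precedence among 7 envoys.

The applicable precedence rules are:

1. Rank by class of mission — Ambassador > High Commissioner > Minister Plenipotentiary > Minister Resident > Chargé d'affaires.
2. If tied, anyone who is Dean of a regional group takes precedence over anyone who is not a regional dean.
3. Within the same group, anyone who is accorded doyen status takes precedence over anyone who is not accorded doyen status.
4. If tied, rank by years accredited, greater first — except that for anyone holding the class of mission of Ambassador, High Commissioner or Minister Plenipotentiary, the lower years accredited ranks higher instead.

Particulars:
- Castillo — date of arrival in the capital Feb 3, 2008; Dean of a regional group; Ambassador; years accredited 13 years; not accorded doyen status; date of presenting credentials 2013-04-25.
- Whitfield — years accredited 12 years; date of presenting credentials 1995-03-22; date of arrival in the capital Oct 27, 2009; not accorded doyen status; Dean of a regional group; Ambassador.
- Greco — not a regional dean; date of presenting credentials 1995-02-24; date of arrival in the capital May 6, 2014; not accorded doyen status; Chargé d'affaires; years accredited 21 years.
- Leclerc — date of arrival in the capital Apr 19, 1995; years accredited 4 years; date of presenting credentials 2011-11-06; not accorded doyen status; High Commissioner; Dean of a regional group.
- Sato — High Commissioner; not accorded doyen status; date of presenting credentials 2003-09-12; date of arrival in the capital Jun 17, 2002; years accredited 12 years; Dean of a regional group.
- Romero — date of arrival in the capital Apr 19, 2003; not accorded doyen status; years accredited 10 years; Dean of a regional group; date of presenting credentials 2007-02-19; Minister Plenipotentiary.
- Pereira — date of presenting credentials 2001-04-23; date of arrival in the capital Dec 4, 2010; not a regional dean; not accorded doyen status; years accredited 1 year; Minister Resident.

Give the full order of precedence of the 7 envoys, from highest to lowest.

By class of mission: Whitfield and Castillo (Ambassador); then Leclerc and Sato (High Commissioner); then Romero (Minister Plenipotentiary); then Pereira (Minister Resident); then Greco (Chargé d'affaires).
Whitfield and Castillo are each Dean of a regional group, so the next rule applies.
Whitfield and Castillo are each not accorded doyen status, so the next rule applies.
Among Whitfield and Castillo, by years accredited (lower first) (reversed rule for this group): Whitfield (12 years) before Castillo (13 years).
Leclerc and Sato are each Dean of a regional group, so the next rule applies.
Leclerc and Sato are each not accorded doyen status, so the next rule applies.
Among Leclerc and Sato, by years accredited (lower first) (reversed rule for this group): Leclerc (4 years) before Sato (12 years).
Full order: Whitfield, Castillo, Leclerc, Sato, Romero, Pereira, Greco.

Whitfield, Castillo, Leclerc, Sato, Romero, Pereira, Greco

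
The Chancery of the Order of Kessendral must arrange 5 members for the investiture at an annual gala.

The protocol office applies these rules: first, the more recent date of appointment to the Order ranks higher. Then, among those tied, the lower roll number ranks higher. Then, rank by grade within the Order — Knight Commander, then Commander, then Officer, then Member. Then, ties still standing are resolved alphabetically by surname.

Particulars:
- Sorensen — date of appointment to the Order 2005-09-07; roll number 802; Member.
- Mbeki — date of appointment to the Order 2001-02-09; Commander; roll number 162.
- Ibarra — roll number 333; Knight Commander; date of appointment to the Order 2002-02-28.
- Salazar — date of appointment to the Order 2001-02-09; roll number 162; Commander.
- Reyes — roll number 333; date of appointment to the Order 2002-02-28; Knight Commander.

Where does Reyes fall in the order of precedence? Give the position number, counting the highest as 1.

3

By date of appointment to the Order (later first): Sorensen (2005-09-07); then Ibarra and Reyes (both 2002-02-28); then Mbeki and Salazar (both 2001-02-09).
Ibarra and Reyes both have roll number 333, so the next rule applies.
Ibarra and Reyes are each Knight Commander, so the next rule applies.
Among Ibarra and Reyes, alphabetically by surname: Ibarra before Reyes.
Mbeki and Salazar both have roll number 162, so the next rule applies.
Mbeki and Salazar are each Commander, so the next rule applies.
Among Mbeki and Salazar, alphabetically by surname: Mbeki before Salazar.
Order: Sorensen, Ibarra, Reyes, Mbeki, Salazar. So position 3.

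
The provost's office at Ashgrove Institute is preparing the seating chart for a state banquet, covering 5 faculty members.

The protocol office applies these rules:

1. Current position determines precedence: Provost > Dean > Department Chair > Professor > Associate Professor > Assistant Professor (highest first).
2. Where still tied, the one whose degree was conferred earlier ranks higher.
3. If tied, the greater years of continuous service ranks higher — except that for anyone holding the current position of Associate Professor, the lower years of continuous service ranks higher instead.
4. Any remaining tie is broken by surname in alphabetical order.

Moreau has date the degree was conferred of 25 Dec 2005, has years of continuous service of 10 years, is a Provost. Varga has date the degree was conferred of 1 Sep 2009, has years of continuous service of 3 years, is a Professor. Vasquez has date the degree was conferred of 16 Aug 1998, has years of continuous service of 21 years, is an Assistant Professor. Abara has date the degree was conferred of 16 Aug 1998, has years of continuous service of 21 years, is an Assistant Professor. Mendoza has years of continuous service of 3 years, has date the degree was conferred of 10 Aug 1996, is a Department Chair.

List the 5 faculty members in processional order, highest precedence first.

Moreau, Mendoza, Varga, Abara, Vasquez

By current position: Moreau (Provost); then Mendoza (Department Chair); then Varga (Professor); then Abara and Vasquez (Assistant Professor).
Abara and Vasquez both have date the degree was conferred 16 Aug 1998, so the next rule applies.
Abara and Vasquez both have years of continuous service 21 years, so the next rule applies.
Among Abara and Vasquez, alphabetically by surname: Abara before Vasquez.
Full order: Moreau, Mendoza, Varga, Abara, Vasquez.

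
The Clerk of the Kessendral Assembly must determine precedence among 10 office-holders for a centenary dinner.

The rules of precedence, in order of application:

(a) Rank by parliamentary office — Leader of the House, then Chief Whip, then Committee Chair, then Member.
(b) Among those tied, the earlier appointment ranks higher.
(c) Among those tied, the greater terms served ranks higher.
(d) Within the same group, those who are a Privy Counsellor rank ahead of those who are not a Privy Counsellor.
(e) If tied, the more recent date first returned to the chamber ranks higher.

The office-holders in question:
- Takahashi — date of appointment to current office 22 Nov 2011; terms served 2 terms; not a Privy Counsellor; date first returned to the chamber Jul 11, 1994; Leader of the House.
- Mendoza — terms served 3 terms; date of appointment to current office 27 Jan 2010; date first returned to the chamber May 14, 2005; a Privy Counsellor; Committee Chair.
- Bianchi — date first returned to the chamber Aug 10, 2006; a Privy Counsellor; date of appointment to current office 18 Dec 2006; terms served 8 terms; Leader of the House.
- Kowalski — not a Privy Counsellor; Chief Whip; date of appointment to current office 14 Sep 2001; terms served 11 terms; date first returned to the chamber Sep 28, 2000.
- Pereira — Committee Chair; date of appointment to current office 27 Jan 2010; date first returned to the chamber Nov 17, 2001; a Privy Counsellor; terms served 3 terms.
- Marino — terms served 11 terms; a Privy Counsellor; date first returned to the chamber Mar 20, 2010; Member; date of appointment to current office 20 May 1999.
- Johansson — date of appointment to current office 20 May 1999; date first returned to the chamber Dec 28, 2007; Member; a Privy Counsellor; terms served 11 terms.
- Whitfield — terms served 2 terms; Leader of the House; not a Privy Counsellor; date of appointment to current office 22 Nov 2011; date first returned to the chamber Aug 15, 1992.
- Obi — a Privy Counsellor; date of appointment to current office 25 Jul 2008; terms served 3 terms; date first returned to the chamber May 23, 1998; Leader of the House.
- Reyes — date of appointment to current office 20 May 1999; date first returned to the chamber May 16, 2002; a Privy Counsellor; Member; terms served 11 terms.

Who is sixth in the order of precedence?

By parliamentary office: Bianchi, Obi, Takahashi and Whitfield (Leader of the House); then Kowalski (Chief Whip); then Mendoza and Pereira (Committee Chair); then Marino, Johansson and Reyes (Member).
Among Bianchi, Obi, Takahashi and Whitfield, by date of appointment to current office (earlier first): Bianchi (18 Dec 2006) before Obi (25 Jul 2008) before Takahashi and Whitfield (22 Nov 2011).
Takahashi and Whitfield both have terms served 2 terms, so the next rule applies.
Takahashi and Whitfield are each not a Privy Counsellor, so the next rule applies.
Among Takahashi and Whitfield, by date first returned to the chamber (later first): Takahashi (Jul 11, 1994) before Whitfield (Aug 15, 1992).
Mendoza and Pereira both have date of appointment to current office 27 Jan 2010, so the next rule applies.
Mendoza and Pereira both have terms served 3 terms, so the next rule applies.
Mendoza and Pereira are each a Privy Counsellor, so the next rule applies.
Among Mendoza and Pereira, by date first returned to the chamber (later first): Mendoza (May 14, 2005) before Pereira (Nov 17, 2001).
Marino, Johansson and Reyes all have date of appointment to current office 20 May 1999, so the next rule applies.
Marino, Johansson and Reyes all have terms served 11 terms, so the next rule applies.
Marino, Johansson and Reyes are each a Privy Counsellor, so the next rule applies.
Among Marino, Johansson and Reyes, by date first returned to the chamber (later first): Marino (Mar 20, 2010) before Johansson (Dec 28, 2007) before Reyes (May 16, 2002).
Order: Bianchi, Obi, Takahashi, Whitfield, Kowalski, Mendoza, Pereira, Marino, Johansson, Reyes.

Mendoza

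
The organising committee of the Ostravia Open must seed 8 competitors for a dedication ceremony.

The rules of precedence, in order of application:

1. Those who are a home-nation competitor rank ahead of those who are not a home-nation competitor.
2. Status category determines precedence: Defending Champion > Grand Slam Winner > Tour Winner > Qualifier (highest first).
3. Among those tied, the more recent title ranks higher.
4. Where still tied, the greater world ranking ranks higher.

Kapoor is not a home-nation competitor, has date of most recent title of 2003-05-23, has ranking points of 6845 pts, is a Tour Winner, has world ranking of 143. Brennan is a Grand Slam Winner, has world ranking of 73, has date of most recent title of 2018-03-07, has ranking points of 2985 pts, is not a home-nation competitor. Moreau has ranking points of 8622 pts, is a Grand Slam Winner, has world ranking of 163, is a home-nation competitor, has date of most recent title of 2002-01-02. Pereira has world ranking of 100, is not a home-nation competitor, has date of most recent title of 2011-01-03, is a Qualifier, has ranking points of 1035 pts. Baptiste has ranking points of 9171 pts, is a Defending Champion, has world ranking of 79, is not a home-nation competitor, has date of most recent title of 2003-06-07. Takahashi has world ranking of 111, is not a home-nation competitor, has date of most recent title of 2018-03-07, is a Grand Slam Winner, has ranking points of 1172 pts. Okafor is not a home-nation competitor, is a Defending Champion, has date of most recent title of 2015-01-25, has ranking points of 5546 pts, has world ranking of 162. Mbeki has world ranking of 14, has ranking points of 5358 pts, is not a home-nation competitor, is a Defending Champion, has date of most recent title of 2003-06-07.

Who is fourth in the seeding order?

By the first rule: Moreau (a home-nation competitor); then Okafor, Baptiste, Mbeki, Takahashi, Brennan, Kapoor and Pereira (each not a home-nation competitor).
Among Okafor, Baptiste, Mbeki, Takahashi, Brennan, Kapoor and Pereira, by status category: Okafor, Baptiste and Mbeki (Defending Champion) before Takahashi and Brennan (Grand Slam Winner) before Kapoor (Tour Winner) before Pereira (Qualifier).
Among Okafor, Baptiste and Mbeki, by date of most recent title (later first): Okafor (2015-01-25) before Baptiste and Mbeki (2003-06-07).
Among Baptiste and Mbeki, by world ranking (higher first): Baptiste (79) before Mbeki (14).
Takahashi and Brennan both have date of most recent title 2018-03-07, so the next rule applies.
Among Takahashi and Brennan, by world ranking (higher first): Takahashi (111) before Brennan (73).
Order: Moreau, Okafor, Baptiste, Mbeki, Takahashi, Brennan, Kapoor, Pereira.

Mbeki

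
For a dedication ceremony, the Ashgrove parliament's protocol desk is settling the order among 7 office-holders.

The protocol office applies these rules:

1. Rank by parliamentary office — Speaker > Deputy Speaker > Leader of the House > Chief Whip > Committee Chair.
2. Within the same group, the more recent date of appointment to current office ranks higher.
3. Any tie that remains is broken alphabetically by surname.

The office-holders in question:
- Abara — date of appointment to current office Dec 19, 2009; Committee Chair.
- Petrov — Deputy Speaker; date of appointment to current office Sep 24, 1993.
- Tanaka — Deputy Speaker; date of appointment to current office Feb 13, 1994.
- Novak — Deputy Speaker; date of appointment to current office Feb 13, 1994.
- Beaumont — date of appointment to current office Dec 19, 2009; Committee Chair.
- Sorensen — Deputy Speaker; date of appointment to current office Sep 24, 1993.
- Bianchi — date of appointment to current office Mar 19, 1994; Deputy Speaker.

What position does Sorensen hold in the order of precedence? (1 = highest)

5

By parliamentary office: Bianchi, Novak, Tanaka, Petrov and Sorensen (Deputy Speaker); then Abara and Beaumont (Committee Chair).
Among Bianchi, Novak, Tanaka, Petrov and Sorensen, by date of appointment to current office (later first): Bianchi (Mar 19, 1994) before Novak and Tanaka (Feb 13, 1994) before Petrov and Sorensen (Sep 24, 1993).
Among Novak and Tanaka, alphabetically by surname: Novak before Tanaka.
Among Petrov and Sorensen, alphabetically by surname: Petrov before Sorensen.
Abara and Beaumont both have date of appointment to current office Dec 19, 2009, so the next rule applies.
Among Abara and Beaumont, alphabetically by surname: Abara before Beaumont.
Order: Bianchi, Novak, Tanaka, Petrov, Sorensen, Abara, Beaumont. So position 5.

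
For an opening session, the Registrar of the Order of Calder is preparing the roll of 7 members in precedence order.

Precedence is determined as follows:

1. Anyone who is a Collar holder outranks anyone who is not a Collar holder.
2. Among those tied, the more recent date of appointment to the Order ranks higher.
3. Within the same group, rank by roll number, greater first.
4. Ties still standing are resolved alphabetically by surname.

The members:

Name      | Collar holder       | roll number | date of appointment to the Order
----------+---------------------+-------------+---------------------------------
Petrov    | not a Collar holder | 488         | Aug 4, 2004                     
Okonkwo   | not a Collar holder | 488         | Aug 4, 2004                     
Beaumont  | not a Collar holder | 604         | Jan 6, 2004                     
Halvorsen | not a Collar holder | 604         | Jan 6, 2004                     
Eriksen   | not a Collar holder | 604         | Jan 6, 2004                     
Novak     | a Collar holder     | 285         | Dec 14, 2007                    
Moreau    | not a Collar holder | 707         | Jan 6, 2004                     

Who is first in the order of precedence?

By the first rule: Novak (a Collar holder); then Okonkwo, Petrov, Moreau, Beaumont, Eriksen and Halvorsen (each not a Collar holder).
Among Okonkwo, Petrov, Moreau, Beaumont, Eriksen and Halvorsen, by date of appointment to the Order (later first): Okonkwo and Petrov (Aug 4, 2004) before Moreau, Beaumont, Eriksen and Halvorsen (Jan 6, 2004).
Okonkwo and Petrov both have roll number 488, so the next rule applies.
Among Okonkwo and Petrov, alphabetically by surname: Okonkwo before Petrov.
Among Moreau, Beaumont, Eriksen and Halvorsen, by roll number (higher first): Moreau (707) before Beaumont, Eriksen and Halvorsen (604).
Among Beaumont, Eriksen and Halvorsen, alphabetically by surname: Beaumont before Eriksen before Halvorsen.
Order: Novak, Okonkwo, Petrov, Moreau, Beaumont, Eriksen, Halvorsen.

Novak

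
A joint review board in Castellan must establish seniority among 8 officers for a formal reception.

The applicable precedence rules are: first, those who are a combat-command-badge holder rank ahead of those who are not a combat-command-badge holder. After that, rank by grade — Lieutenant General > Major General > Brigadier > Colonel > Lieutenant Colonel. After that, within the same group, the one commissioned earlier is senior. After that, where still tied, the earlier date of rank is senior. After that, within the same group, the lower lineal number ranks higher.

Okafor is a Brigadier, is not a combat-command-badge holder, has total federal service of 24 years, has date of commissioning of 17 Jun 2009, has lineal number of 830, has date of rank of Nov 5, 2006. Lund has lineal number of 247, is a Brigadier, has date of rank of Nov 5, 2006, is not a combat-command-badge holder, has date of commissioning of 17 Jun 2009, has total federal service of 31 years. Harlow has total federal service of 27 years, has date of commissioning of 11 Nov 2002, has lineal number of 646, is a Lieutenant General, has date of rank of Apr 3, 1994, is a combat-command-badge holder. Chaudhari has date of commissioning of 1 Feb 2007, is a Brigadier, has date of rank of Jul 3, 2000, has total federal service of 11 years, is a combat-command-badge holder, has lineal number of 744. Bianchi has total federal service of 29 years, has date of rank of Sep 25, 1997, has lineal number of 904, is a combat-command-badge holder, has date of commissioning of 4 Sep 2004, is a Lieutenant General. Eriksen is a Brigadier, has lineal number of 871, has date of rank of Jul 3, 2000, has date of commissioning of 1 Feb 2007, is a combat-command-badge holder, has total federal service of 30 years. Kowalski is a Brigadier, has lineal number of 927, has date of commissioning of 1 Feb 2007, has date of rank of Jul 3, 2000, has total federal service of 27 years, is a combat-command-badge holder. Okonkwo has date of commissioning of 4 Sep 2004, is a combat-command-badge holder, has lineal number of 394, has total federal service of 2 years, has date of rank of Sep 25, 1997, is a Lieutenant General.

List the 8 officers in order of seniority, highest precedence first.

By the first rule: Harlow, Okonkwo, Bianchi, Chaudhari, Eriksen and Kowalski (each a combat-command-badge holder); then Lund and Okafor (both not a combat-command-badge holder).
Among Harlow, Okonkwo, Bianchi, Chaudhari, Eriksen and Kowalski, by grade: Harlow, Okonkwo and Bianchi (Lieutenant General) before Chaudhari, Eriksen and Kowalski (Brigadier).
Among Harlow, Okonkwo and Bianchi, by date of commissioning (earlier first): Harlow (11 Nov 2002) before Okonkwo and Bianchi (4 Sep 2004).
Okonkwo and Bianchi both have date of rank Sep 25, 1997, so the next rule applies.
Among Okonkwo and Bianchi, by lineal number (lower first): Okonkwo (394) before Bianchi (904).
Chaudhari, Eriksen and Kowalski all have date of commissioning 1 Feb 2007, so the next rule applies.
Chaudhari, Eriksen and Kowalski all have date of rank Jul 3, 2000, so the next rule applies.
Among Chaudhari, Eriksen and Kowalski, by lineal number (lower first): Chaudhari (744) before Eriksen (871) before Kowalski (927).
Lund and Okafor are each Brigadier, so the next rule applies.
Lund and Okafor both have date of commissioning 17 Jun 2009, so the next rule applies.
Lund and Okafor both have date of rank Nov 5, 2006, so the next rule applies.
Among Lund and Okafor, by lineal number (lower first): Lund (247) before Okafor (830).
Full order: Harlow, Okonkwo, Bianchi, Chaudhari, Eriksen, Kowalski, Lund, Okafor.

Harlow, Okonkwo, Bianchi, Chaudhari, Eriksen, Kowalski, Lund, Okafor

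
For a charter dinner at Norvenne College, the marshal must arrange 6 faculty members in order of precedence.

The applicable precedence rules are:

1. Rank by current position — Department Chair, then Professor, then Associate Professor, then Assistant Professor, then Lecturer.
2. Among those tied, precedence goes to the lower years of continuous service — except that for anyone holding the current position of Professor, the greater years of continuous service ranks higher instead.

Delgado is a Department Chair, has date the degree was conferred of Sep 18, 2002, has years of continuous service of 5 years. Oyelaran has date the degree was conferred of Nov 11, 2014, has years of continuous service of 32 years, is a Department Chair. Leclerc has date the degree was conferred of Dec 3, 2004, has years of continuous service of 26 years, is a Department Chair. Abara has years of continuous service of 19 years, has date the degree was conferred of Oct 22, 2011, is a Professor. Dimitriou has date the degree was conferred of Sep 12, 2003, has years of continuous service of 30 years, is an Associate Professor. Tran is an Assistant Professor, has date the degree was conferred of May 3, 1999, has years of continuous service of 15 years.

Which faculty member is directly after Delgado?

Leclerc

By current position: Delgado, Leclerc and Oyelaran (Department Chair); then Abara (Professor); then Dimitriou (Associate Professor); then Tran (Assistant Professor).
Among Delgado, Leclerc and Oyelaran, by years of continuous service (lower first): Delgado (5 years) before Leclerc (26 years) before Oyelaran (32 years).
Order: Delgado, Leclerc, Oyelaran, Abara, Dimitriou, Tran.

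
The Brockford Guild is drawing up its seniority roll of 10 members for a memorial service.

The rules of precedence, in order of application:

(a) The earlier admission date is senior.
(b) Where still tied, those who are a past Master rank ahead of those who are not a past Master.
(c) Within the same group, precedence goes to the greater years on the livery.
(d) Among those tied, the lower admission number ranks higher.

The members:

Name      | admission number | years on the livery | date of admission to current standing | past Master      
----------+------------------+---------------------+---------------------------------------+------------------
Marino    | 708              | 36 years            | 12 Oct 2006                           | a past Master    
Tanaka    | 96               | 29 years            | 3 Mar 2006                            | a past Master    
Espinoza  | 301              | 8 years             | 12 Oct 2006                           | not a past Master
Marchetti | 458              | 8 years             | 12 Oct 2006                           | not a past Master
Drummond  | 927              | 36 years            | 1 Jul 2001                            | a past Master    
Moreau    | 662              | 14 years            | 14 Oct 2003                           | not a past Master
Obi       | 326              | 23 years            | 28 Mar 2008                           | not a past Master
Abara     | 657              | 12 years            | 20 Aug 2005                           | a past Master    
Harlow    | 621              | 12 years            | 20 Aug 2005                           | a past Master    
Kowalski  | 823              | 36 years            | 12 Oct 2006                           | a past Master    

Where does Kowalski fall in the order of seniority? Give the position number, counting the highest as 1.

By date of admission to current standing (earlier first): Drummond (1 Jul 2001); then Moreau (14 Oct 2003); then Harlow and Abara (both 20 Aug 2005); then Tanaka (3 Mar 2006); then Marino, Kowalski, Espinoza and Marchetti (each 12 Oct 2006); then Obi (28 Mar 2008).
Harlow and Abara are each a past Master, so the next rule applies.
Harlow and Abara both have years on the livery 12 years, so the next rule applies.
Among Harlow and Abara, by admission number (lower first): Harlow (621) before Abara (657).
Among Marino, Kowalski, Espinoza and Marchetti, a past Master before not a past Master: Marino and Kowalski (a past Master) before Espinoza and Marchetti (not a past Master).
Marino and Kowalski both have years on the livery 36 years, so the next rule applies.
Among Marino and Kowalski, by admission number (lower first): Marino (708) before Kowalski (823).
Espinoza and Marchetti both have years on the livery 8 years, so the next rule applies.
Among Espinoza and Marchetti, by admission number (lower first): Espinoza (301) before Marchetti (458).
Order: Drummond, Moreau, Harlow, Abara, Tanaka, Marino, Kowalski, Espinoza, Marchetti, Obi. So position 7.

7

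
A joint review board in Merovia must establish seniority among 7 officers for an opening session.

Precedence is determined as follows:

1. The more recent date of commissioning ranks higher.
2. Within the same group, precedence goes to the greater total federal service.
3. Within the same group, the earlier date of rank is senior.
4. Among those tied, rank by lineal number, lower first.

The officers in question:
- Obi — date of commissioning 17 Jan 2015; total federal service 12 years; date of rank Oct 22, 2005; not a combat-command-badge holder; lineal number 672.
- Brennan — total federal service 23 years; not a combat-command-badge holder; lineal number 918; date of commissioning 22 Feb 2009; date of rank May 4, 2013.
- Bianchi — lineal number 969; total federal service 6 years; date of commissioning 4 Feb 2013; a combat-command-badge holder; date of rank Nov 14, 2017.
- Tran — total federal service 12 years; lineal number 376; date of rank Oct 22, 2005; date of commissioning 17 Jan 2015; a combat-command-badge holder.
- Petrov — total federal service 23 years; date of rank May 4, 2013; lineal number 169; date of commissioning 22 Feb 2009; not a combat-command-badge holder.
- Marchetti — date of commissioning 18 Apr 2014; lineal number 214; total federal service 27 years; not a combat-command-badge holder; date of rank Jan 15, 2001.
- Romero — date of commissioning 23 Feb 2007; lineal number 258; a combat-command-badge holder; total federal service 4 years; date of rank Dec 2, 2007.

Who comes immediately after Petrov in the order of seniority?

Brennan

By date of commissioning (later first): Tran and Obi (both 17 Jan 2015); then Marchetti (18 Apr 2014); then Bianchi (4 Feb 2013); then Petrov and Brennan (both 22 Feb 2009); then Romero (23 Feb 2007).
Tran and Obi both have total federal service 12 years, so the next rule applies.
Tran and Obi both have date of rank Oct 22, 2005, so the next rule applies.
Among Tran and Obi, by lineal number (lower first): Tran (376) before Obi (672).
Petrov and Brennan both have total federal service 23 years, so the next rule applies.
Petrov and Brennan both have date of rank May 4, 2013, so the next rule applies.
Among Petrov and Brennan, by lineal number (lower first): Petrov (169) before Brennan (918).
Order: Tran, Obi, Marchetti, Bianchi, Petrov, Brennan, Romero.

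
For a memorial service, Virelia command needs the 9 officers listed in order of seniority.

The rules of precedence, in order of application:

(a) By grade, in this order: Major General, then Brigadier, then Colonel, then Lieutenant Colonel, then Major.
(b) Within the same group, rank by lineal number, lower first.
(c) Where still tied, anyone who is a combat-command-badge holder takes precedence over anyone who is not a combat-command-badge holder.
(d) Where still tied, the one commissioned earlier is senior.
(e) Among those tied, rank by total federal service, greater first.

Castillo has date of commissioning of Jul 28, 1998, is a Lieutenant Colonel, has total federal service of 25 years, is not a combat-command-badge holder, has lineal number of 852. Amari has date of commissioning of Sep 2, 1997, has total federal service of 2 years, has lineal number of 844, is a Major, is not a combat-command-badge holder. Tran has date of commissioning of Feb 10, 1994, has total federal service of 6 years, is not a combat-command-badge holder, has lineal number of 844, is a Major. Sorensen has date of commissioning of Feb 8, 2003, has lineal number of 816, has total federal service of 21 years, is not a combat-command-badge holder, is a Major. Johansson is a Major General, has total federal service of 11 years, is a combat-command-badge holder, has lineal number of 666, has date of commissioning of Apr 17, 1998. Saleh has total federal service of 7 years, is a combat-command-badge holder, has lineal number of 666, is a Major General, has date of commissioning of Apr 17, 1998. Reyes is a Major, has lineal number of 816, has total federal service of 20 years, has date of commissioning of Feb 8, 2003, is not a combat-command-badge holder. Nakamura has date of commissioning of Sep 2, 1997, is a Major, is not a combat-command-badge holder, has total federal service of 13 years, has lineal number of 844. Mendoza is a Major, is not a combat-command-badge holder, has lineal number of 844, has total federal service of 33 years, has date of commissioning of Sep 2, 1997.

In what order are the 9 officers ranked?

Johansson, Saleh, Castillo, Sorensen, Reyes, Tran, Mendoza, Nakamura, Amari

By grade: Johansson and Saleh (Major General); then Castillo (Lieutenant Colonel); then Sorensen, Reyes, Tran, Mendoza, Nakamura and Amari (Major).
Johansson and Saleh both have lineal number 666, so the next rule applies.
Johansson and Saleh are each a combat-command-badge holder, so the next rule applies.
Johansson and Saleh both have date of commissioning Apr 17, 1998, so the next rule applies.
Among Johansson and Saleh, by total federal service (higher first): Johansson (11 years) before Saleh (7 years).
Among Sorensen, Reyes, Tran, Mendoza, Nakamura and Amari, by lineal number (lower first): Sorensen and Reyes (816) before Tran, Mendoza, Nakamura and Amari (844).
Sorensen and Reyes are each not a combat-command-badge holder, so the next rule applies.
Sorensen and Reyes both have date of commissioning Feb 8, 2003, so the next rule applies.
Among Sorensen and Reyes, by total federal service (higher first): Sorensen (21 years) before Reyes (20 years).
Tran, Mendoza, Nakamura and Amari are each not a combat-command-badge holder, so the next rule applies.
Among Tran, Mendoza, Nakamura and Amari, by date of commissioning (earlier first): Tran (Feb 10, 1994) before Mendoza, Nakamura and Amari (Sep 2, 1997).
Among Mendoza, Nakamura and Amari, by total federal service (higher first): Mendoza (33 years) before Nakamura (13 years) before Amari (2 years).
Full order: Johansson, Saleh, Castillo, Sorensen, Reyes, Tran, Mendoza, Nakamura, Amari.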